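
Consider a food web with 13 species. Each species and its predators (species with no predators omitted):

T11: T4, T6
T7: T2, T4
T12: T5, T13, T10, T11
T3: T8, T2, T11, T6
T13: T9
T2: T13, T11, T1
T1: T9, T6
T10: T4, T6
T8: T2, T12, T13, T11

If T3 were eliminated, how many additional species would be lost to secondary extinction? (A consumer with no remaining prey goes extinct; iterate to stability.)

4

Remove T3.
Round 1: T8 (all prey gone) → extinct.
Round 2: T12 (all prey gone) → extinct.
Round 3: T5 (all prey gone), T10 (all prey gone) → extinct.
No further losses. Total secondary extinctions: 4.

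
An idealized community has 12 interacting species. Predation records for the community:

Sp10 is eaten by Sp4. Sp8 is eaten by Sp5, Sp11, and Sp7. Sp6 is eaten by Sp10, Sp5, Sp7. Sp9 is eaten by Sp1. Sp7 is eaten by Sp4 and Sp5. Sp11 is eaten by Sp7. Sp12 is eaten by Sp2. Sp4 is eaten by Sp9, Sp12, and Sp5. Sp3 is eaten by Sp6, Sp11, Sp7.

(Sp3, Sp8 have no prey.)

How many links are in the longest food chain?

One longest chain: Sp3 → Sp6 → Sp7 → Sp4 → Sp9 → Sp1.
It has 6 species and 5 links.

5 links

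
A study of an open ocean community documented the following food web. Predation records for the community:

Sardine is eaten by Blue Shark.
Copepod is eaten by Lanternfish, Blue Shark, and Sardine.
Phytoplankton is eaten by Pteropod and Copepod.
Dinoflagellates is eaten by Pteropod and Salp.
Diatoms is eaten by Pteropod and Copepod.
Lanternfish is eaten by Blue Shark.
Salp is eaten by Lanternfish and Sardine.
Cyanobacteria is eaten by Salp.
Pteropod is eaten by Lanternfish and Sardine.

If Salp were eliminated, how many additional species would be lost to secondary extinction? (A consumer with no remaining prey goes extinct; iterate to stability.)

Remove Salp.
Every predator of it retains at least one other prey: Sardine still has Copepod, Pteropod; Lanternfish still has Copepod, Pteropod.
No consumer loses all prey, so no secondary extinctions occur.

0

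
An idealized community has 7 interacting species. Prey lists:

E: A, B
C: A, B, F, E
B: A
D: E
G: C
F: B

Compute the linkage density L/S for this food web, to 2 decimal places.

There are L = 10 links among S = 7 species.
L/S = 10/7 = 1.4286 ≈ 1.43.

L/S = 1.43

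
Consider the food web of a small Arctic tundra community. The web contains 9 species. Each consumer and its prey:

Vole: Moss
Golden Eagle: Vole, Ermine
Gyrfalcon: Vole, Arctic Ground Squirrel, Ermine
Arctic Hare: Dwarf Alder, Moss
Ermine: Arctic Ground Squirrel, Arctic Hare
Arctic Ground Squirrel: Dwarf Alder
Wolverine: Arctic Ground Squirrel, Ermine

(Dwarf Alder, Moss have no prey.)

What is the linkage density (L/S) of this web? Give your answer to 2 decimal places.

There are L = 13 links among S = 9 species.
L/S = 13/9 = 1.4444 ≈ 1.44.

L/S = 1.44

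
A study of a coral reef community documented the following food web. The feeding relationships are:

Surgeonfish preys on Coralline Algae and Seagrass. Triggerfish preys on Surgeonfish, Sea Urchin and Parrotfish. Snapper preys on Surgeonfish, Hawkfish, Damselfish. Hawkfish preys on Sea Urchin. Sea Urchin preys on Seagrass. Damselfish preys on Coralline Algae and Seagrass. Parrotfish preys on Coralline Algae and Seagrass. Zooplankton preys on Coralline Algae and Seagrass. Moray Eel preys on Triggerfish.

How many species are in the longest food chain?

One longest chain: Seagrass → Sea Urchin → Triggerfish → Moray Eel.
It has 4 species and 3 links.

4 species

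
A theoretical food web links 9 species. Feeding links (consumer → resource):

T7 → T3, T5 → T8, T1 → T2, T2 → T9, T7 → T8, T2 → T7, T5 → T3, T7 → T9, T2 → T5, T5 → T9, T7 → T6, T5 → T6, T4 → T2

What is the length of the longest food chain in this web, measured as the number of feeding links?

One longest chain: T9 → T7 → T2 → T4.
It has 4 species and 3 links.

3 links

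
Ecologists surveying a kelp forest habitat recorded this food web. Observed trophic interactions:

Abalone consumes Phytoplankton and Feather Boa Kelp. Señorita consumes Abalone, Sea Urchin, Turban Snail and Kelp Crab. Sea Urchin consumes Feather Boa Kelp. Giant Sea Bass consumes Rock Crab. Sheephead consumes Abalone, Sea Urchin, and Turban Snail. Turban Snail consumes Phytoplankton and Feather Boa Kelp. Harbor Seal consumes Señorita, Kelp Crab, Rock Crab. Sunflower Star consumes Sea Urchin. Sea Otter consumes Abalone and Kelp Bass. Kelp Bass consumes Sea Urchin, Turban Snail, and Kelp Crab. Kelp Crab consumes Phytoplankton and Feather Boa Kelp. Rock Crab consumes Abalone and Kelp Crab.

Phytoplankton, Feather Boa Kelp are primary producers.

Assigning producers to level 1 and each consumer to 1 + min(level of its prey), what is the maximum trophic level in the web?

4

Producers (level 1): Phytoplankton, Feather Boa Kelp.
Following each consumer down to its lowest-level prey: Phytoplankton → Abalone → Rock Crab → Giant Sea Bass (levels 1 through 4).
All prey of Giant Sea Bass (Rock Crab 3) are at level 3 or above, so Giant Sea Bass is at level 1 + 3 = 4.
Every consumer has at least one prey at level 3 or below, so none exceeds level 4.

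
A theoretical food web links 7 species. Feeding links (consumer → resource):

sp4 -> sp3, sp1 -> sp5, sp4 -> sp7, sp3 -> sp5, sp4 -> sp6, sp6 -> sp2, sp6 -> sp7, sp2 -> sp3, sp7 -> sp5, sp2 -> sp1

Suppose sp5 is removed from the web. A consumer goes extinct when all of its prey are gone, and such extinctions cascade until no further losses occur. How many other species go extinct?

Remove sp5.
Round 1: sp3 (all prey gone), sp1 (all prey gone), sp7 (all prey gone) → extinct.
Round 2: sp2 (all prey gone) → extinct.
Round 3: sp6 (all prey gone) → extinct.
Round 4: sp4 (all prey gone) → extinct.
No further losses. Total secondary extinctions: 6.

6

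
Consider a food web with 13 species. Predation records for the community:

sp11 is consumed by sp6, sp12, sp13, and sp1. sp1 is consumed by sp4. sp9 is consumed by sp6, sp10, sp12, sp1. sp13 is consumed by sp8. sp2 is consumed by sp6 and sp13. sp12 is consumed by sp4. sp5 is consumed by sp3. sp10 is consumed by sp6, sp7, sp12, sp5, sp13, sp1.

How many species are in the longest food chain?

4 species

One longest chain: sp9 → sp10 → sp1 → sp4.
It has 4 species and 3 links.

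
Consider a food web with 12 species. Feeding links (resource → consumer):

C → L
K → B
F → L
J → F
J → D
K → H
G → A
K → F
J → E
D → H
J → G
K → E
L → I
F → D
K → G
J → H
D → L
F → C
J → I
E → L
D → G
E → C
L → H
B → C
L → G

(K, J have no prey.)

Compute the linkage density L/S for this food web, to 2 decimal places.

There are L = 25 links among S = 12 species.
L/S = 25/12 = 2.0833 ≈ 2.08.

L/S = 2.08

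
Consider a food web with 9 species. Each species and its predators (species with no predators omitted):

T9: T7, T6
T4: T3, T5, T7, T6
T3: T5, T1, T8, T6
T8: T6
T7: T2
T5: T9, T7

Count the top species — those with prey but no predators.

3

Top species (has prey, but nothing eats it): T1, T6, T2.
Count: 3.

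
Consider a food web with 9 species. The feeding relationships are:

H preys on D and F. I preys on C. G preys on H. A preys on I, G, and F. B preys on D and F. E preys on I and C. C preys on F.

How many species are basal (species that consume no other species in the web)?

2

Basal species (no prey listed): F, D.
Count: 2.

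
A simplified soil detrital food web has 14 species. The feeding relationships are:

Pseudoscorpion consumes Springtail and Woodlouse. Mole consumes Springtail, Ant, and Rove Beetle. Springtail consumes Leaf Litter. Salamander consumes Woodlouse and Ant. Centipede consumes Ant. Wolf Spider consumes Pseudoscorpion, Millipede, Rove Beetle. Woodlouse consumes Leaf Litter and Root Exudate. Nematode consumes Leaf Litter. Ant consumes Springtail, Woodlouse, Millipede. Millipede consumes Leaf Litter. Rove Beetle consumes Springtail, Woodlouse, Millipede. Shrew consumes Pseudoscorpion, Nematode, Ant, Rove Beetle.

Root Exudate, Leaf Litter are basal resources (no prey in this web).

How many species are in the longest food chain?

4 species

One longest chain: Leaf Litter → Springtail → Pseudoscorpion → Shrew.
It has 4 species and 3 links.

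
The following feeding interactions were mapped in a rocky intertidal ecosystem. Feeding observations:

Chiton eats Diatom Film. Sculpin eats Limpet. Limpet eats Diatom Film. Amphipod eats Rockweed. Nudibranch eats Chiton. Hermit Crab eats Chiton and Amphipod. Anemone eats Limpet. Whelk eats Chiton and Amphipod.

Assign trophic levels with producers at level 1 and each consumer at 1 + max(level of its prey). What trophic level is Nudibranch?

Diatom Film is a producer → level 1.
Chiton eats Diatom Film → level 2.
Nudibranch eats Chiton → level 3.

Trophic level 3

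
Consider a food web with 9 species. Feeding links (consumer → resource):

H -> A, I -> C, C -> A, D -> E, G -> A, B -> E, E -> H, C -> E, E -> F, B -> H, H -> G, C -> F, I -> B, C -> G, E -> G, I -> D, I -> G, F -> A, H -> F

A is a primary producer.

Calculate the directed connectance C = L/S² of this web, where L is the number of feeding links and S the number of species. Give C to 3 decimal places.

The web has S = 9 species and L = 19 feeding links.
C = L / S² = 19 / 81 = 0.2346 ≈ 0.235.

C = 0.235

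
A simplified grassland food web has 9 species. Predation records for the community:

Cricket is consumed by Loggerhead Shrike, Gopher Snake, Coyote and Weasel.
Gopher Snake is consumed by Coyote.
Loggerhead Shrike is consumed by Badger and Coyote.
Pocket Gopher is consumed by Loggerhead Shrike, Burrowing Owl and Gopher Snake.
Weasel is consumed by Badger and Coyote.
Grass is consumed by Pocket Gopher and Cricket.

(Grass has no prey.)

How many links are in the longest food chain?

One longest chain: Grass → Pocket Gopher → Loggerhead Shrike → Coyote.
It has 4 species and 3 links.

3 links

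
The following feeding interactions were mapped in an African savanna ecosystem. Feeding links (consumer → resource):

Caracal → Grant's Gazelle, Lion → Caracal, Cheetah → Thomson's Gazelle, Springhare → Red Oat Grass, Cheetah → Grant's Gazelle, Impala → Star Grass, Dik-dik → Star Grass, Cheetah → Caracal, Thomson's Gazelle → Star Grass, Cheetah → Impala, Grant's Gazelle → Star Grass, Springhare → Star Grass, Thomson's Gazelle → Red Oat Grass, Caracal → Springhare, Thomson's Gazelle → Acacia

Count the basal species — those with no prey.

Basal species (no prey listed): Acacia, Star Grass, Red Oat Grass.
Count: 3.

3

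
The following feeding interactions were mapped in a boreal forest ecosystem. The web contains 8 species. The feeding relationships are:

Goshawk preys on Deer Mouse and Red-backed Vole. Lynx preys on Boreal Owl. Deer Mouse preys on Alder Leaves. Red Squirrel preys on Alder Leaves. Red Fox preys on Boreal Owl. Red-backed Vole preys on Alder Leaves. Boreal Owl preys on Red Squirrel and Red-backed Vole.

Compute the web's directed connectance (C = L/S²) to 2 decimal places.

The web has S = 8 species and L = 9 feeding links.
C = L / S² = 9 / 64 = 0.1406 ≈ 0.14.

C = 0.14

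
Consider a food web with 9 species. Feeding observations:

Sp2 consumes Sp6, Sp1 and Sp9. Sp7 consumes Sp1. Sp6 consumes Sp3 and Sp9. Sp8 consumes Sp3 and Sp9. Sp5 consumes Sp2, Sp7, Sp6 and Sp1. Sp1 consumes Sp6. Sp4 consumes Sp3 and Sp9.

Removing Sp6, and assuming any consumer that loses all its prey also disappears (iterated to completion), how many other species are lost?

Remove Sp6.
Round 1: Sp1 (all prey gone) → extinct.
Round 2: Sp7 (all prey gone) → extinct.
No further losses. Total secondary extinctions: 2.

2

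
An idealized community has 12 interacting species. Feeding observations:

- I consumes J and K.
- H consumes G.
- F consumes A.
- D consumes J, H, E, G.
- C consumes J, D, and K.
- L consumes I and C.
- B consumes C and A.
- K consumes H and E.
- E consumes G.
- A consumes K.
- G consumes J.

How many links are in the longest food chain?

5 links

One longest chain: J → G → H → K → C → B.
It has 6 species and 5 links.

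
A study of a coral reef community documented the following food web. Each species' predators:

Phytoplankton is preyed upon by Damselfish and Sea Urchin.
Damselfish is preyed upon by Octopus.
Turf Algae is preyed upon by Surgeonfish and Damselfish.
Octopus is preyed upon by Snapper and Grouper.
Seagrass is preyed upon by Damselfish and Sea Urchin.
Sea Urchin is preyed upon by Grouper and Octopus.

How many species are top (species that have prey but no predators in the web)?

Top species (has prey, but nothing eats it): Surgeonfish, Snapper, Grouper.
Count: 3.

3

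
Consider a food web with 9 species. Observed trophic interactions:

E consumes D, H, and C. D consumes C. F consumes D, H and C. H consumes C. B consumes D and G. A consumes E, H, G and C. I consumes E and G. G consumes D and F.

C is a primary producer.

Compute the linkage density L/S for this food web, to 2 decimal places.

There are L = 18 links among S = 9 species.
L/S = 18/9 = 2.0000 ≈ 2.00.

L/S = 2.00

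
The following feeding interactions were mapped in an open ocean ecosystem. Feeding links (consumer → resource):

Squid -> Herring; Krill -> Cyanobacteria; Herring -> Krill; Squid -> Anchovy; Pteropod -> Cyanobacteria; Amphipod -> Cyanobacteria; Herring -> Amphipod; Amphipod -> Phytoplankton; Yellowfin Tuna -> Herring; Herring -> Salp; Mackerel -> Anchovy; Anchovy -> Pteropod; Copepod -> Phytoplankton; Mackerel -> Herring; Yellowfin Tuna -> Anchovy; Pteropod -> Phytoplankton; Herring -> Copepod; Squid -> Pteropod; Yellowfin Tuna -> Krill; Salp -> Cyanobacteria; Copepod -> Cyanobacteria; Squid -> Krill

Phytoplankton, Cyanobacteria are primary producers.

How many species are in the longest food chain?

One longest chain: Phytoplankton → Copepod → Herring → Yellowfin Tuna.
It has 4 species and 3 links.

4 species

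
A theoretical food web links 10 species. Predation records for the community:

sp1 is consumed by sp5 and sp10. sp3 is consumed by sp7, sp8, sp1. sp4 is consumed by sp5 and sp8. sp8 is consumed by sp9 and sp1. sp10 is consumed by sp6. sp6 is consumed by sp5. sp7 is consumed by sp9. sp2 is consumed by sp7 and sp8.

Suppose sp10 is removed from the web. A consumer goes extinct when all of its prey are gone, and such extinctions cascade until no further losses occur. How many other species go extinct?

Remove sp10.
Round 1: sp6 (all prey gone) → extinct.
No further losses. Total secondary extinctions: 1.

1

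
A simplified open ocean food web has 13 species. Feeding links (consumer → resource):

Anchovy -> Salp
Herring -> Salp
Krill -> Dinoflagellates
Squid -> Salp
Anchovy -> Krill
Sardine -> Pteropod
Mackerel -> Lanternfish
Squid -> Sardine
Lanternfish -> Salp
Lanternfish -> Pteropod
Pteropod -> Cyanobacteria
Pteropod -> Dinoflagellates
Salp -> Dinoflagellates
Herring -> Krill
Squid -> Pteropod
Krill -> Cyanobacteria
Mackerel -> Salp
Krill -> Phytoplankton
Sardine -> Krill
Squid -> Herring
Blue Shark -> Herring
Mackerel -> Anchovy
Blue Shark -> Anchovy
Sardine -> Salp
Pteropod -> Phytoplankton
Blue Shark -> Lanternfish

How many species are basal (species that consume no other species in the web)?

3

Basal species (no prey listed): Cyanobacteria, Phytoplankton, Dinoflagellates.
Count: 3.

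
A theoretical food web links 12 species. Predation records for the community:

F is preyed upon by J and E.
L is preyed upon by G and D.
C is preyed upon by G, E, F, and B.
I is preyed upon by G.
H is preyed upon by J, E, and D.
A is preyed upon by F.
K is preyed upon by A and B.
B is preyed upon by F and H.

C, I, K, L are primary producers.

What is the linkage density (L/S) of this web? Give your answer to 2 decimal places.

There are L = 17 links among S = 12 species.
L/S = 17/12 = 1.4167 ≈ 1.42.

L/S = 1.42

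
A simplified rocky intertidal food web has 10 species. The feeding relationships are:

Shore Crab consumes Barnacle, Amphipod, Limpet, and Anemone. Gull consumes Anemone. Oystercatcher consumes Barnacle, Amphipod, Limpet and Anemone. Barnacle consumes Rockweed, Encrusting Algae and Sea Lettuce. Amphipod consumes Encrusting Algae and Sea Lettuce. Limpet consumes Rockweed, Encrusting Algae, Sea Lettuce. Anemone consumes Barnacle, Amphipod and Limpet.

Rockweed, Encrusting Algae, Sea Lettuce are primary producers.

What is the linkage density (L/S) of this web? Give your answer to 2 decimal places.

There are L = 20 links among S = 10 species.
L/S = 20/10 = 2.0000 ≈ 2.00.

L/S = 2.00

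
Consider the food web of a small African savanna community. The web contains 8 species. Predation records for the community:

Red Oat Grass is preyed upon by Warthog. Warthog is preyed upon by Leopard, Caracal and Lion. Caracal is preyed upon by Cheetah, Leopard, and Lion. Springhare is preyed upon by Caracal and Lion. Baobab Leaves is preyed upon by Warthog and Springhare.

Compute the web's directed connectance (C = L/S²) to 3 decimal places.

The web has S = 8 species and L = 11 feeding links.
C = L / S² = 11 / 64 = 0.1719 ≈ 0.172.

C = 0.172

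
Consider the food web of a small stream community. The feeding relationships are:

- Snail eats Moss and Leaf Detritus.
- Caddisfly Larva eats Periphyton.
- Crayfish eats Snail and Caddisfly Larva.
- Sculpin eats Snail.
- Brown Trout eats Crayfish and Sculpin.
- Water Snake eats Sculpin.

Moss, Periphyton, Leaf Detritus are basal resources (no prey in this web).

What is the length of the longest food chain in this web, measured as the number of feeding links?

One longest chain: Moss → Snail → Sculpin → Water Snake.
It has 4 species and 3 links.

3 links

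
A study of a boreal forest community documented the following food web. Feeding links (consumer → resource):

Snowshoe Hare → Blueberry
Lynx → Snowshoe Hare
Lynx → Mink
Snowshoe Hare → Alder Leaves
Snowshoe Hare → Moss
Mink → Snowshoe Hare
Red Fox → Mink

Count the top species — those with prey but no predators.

2

Top species (has prey, but nothing eats it): Red Fox, Lynx.
Count: 2.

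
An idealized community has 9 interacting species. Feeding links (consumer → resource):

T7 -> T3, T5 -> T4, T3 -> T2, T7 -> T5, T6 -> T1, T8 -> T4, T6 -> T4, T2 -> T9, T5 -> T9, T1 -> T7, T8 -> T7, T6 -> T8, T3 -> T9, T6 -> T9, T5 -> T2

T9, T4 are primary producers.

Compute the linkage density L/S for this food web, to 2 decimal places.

L/S = 1.67

There are L = 15 links among S = 9 species.
L/S = 15/9 = 1.6667 ≈ 1.67.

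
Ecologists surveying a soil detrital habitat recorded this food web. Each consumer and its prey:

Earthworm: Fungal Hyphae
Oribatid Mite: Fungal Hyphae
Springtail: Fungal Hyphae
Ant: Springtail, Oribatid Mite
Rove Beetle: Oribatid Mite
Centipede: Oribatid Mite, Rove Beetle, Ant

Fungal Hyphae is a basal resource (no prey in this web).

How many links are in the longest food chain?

One longest chain: Fungal Hyphae → Oribatid Mite → Rove Beetle → Centipede.
It has 4 species and 3 links.

3 links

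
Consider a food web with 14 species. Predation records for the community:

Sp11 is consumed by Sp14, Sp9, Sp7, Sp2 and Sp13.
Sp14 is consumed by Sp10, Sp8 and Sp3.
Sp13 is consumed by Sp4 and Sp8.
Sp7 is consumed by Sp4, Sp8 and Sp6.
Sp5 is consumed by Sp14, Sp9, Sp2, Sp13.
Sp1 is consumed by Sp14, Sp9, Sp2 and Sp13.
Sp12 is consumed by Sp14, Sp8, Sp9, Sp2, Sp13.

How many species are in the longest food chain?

3 species

One longest chain: Sp11 → Sp14 → Sp10.
It has 3 species and 2 links.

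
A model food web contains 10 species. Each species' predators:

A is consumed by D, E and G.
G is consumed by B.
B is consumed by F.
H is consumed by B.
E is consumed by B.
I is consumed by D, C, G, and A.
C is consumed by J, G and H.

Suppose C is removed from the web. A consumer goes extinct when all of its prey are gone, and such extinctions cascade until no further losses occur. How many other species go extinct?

2

Remove C.
Round 1: H (all prey gone), J (all prey gone) → extinct.
No further losses. Total secondary extinctions: 2.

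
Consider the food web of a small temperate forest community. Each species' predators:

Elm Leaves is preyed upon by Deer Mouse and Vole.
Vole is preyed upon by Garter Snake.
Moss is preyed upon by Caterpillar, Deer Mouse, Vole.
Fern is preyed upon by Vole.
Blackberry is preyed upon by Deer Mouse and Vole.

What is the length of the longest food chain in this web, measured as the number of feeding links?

One longest chain: Blackberry → Vole → Garter Snake.
It has 3 species and 2 links.

2 links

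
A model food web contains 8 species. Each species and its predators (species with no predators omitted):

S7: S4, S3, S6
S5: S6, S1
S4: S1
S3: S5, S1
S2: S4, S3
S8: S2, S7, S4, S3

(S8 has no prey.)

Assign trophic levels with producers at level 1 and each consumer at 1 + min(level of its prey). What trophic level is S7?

Trophic level 2

S8 is a producer → level 1.
S7 eats S8 → level 2.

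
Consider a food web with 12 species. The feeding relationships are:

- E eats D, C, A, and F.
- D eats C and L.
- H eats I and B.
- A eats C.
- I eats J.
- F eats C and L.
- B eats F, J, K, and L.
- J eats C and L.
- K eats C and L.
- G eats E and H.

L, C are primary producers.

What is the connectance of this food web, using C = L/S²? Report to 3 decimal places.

The web has S = 12 species and L = 22 feeding links.
C = L / S² = 22 / 144 = 0.1528 ≈ 0.153.

C = 0.153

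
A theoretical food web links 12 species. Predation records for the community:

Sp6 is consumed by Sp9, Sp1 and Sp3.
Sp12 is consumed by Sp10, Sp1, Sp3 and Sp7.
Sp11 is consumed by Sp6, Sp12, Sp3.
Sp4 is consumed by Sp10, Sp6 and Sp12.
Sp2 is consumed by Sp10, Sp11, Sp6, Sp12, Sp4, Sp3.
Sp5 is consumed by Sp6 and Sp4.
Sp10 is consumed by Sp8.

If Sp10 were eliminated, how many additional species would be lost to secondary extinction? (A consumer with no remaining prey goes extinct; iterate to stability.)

Remove Sp10.
Round 1: Sp8 (all prey gone) → extinct.
No further losses. Total secondary extinctions: 1.

1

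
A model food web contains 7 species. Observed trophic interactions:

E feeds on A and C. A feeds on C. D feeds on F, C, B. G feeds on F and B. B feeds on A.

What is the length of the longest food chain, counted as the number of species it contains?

4 species

One longest chain: C → A → B → D.
It has 4 species and 3 links.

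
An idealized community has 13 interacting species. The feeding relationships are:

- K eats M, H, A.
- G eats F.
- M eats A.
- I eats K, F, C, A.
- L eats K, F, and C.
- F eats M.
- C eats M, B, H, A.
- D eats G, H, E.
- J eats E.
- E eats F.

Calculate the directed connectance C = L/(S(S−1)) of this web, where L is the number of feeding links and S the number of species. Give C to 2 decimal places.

C = 0.14

The web has S = 13 species and L = 22 feeding links.
C = L / (S(S−1)) = 22 / 156 = 0.1410 ≈ 0.14.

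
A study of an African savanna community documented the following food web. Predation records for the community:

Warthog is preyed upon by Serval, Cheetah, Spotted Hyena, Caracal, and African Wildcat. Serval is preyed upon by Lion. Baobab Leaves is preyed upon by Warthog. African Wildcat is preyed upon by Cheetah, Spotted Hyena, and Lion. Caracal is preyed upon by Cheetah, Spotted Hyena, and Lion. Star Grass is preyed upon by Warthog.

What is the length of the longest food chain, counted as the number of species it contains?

One longest chain: Star Grass → Warthog → Caracal → Cheetah.
It has 4 species and 3 links.

4 species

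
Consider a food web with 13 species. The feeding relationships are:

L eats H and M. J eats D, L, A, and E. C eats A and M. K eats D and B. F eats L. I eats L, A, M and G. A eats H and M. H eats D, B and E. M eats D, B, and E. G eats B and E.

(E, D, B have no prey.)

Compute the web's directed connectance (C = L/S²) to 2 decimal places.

The web has S = 13 species and L = 25 feeding links.
C = L / S² = 25 / 169 = 0.1479 ≈ 0.15.

C = 0.15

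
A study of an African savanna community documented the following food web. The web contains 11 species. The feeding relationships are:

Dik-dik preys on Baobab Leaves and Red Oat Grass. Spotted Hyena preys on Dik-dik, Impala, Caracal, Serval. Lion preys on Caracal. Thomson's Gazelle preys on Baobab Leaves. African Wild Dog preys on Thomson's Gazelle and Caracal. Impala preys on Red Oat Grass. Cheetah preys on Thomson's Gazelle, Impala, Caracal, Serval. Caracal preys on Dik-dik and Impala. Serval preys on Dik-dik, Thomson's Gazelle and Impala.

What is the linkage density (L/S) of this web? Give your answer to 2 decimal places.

There are L = 20 links among S = 11 species.
L/S = 20/11 = 1.8182 ≈ 1.82.

L/S = 1.82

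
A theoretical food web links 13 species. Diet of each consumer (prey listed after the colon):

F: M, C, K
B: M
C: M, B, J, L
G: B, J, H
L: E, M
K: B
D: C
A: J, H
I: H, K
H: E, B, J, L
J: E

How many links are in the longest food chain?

3 links

One longest chain: M → B → C → F.
It has 4 species and 3 links.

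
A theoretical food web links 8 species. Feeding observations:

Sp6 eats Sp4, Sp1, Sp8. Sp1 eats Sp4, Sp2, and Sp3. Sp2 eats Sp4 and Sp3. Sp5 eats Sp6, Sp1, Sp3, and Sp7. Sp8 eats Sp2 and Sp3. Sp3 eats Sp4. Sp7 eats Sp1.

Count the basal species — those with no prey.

1

Basal species (no prey listed): Sp4.
Count: 1.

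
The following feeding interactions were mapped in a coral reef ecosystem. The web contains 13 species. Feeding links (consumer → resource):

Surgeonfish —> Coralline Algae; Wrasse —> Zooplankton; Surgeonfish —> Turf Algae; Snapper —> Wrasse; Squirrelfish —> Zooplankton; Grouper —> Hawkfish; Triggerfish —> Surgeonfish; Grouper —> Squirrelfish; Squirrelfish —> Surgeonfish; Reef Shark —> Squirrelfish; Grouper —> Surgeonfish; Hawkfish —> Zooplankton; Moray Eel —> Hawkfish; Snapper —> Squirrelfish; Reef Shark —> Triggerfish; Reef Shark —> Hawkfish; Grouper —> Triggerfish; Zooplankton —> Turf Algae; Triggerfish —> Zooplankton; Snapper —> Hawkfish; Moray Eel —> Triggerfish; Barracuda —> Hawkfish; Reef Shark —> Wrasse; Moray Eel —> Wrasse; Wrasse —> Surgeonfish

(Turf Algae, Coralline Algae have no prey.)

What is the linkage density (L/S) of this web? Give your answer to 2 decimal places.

There are L = 25 links among S = 13 species.
L/S = 25/13 = 1.9231 ≈ 1.92.

L/S = 1.92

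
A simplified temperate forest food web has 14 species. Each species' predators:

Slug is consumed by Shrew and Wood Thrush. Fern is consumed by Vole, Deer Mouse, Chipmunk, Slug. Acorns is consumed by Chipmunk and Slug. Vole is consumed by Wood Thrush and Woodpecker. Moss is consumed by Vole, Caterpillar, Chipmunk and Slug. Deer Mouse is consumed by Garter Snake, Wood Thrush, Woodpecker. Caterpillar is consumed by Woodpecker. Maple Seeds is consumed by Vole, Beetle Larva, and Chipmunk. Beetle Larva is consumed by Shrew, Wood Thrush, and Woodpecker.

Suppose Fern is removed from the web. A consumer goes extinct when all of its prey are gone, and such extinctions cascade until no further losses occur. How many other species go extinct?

Remove Fern.
Round 1: Deer Mouse (all prey gone) → extinct.
Round 2: Garter Snake (all prey gone) → extinct.
No further losses. Total secondary extinctions: 2.

2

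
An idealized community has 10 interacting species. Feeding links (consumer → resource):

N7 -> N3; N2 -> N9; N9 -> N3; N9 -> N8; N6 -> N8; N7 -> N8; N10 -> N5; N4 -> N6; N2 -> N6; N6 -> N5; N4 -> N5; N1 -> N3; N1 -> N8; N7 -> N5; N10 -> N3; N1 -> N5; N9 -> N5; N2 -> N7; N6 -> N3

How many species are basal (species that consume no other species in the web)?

Basal species (no prey listed): N5, N8, N3.
Count: 3.

3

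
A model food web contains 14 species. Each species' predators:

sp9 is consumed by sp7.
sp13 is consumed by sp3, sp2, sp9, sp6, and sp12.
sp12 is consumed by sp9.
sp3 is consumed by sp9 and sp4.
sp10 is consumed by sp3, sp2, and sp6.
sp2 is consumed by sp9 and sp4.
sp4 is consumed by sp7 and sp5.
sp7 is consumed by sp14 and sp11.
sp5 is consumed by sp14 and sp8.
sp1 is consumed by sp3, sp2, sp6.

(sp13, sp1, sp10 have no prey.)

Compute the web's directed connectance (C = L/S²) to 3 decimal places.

C = 0.117

The web has S = 14 species and L = 23 feeding links.
C = L / S² = 23 / 196 = 0.1173 ≈ 0.117.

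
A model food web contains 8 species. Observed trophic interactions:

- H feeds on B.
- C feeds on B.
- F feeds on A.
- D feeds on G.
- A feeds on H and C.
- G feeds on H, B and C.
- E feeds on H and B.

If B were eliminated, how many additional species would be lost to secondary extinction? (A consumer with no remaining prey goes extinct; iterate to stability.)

7

Remove B.
Round 1: H (all prey gone), C (all prey gone) → extinct.
Round 2: A (all prey gone), E (all prey gone), G (all prey gone) → extinct.
Round 3: F (all prey gone), D (all prey gone) → extinct.
No further losses. Total secondary extinctions: 7.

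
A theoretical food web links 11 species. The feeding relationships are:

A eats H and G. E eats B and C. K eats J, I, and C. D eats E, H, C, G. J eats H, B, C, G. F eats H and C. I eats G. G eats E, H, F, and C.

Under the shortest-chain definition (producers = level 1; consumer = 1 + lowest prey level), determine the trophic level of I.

Trophic level 3

C is a producer → level 1.
G eats C → level 2.
I eats G → level 3.
No prey of I is below level 2, so 3 is the minimum.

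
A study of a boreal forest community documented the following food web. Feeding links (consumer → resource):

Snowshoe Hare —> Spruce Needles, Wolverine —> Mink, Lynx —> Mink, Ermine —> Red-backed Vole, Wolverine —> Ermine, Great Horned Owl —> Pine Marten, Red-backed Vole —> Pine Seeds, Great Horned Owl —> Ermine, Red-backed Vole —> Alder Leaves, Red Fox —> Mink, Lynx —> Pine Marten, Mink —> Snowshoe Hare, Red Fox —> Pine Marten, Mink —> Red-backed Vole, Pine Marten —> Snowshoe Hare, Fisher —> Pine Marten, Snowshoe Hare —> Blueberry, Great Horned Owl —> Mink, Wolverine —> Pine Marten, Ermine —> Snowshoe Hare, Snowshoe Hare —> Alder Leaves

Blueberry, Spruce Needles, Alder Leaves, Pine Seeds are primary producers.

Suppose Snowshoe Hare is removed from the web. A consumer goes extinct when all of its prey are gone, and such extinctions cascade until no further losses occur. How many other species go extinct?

Remove Snowshoe Hare.
Round 1: Pine Marten (all prey gone) → extinct.
Round 2: Fisher (all prey gone) → extinct.
No further losses. Total secondary extinctions: 2.

2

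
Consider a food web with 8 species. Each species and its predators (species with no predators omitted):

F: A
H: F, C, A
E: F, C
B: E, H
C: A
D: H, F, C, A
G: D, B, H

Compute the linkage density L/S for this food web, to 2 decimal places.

There are L = 16 links among S = 8 species.
L/S = 16/8 = 2.0000 ≈ 2.00.

L/S = 2.00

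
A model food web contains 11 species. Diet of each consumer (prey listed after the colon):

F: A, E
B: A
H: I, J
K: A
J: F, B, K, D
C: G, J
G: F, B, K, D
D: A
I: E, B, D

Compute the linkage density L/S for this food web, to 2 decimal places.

There are L = 20 links among S = 11 species.
L/S = 20/11 = 1.8182 ≈ 1.82.

L/S = 1.82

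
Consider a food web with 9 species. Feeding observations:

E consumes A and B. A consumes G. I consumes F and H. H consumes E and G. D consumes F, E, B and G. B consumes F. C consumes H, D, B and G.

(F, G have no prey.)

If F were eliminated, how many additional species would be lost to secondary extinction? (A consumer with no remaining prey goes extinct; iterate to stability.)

Remove F.
Round 1: B (all prey gone) → extinct.
No further losses. Total secondary extinctions: 1.

1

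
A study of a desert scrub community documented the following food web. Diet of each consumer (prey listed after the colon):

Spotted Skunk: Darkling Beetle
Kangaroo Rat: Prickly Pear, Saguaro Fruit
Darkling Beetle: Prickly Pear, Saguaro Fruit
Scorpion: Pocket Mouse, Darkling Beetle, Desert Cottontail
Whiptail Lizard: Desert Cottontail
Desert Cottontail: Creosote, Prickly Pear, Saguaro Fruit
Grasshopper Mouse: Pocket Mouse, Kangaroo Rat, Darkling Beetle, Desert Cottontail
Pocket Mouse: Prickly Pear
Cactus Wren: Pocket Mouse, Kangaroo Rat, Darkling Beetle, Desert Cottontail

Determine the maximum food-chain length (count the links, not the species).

2 links

One longest chain: Prickly Pear → Darkling Beetle → Spotted Skunk.
It has 3 species and 2 links.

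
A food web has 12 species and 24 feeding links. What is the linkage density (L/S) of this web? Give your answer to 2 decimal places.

L/S = 2.00

There are L = 24 links among S = 12 species.
L/S = 24/12 = 2.0000 ≈ 2.00.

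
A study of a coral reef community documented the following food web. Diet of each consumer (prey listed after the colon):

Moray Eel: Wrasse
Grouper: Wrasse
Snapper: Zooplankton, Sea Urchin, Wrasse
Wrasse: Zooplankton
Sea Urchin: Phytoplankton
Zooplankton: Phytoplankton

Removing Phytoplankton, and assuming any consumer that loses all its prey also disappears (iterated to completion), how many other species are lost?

Remove Phytoplankton.
Round 1: Zooplankton (all prey gone), Sea Urchin (all prey gone) → extinct.
Round 2: Wrasse (all prey gone) → extinct.
Round 3: Moray Eel (all prey gone), Snapper (all prey gone), Grouper (all prey gone) → extinct.
No further losses. Total secondary extinctions: 6.

6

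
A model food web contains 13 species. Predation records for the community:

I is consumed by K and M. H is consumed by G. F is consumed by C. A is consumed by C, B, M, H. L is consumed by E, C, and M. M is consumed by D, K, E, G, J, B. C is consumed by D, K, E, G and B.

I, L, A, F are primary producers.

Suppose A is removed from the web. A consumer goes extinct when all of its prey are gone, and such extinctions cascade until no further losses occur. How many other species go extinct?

1

Remove A.
Round 1: H (all prey gone) → extinct.
No further losses. Total secondary extinctions: 1.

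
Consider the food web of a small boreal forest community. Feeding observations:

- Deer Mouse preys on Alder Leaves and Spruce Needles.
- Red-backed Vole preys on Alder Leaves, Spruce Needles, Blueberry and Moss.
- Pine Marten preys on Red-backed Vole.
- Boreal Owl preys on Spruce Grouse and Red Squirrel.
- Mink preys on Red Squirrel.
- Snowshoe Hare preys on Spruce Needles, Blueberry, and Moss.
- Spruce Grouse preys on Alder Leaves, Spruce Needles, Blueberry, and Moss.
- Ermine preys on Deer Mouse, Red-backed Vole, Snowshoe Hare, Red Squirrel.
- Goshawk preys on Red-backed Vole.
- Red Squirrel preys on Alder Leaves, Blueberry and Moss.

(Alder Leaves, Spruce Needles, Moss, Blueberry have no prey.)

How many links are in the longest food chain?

2 links

One longest chain: Alder Leaves → Red-backed Vole → Pine Marten.
It has 3 species and 2 links.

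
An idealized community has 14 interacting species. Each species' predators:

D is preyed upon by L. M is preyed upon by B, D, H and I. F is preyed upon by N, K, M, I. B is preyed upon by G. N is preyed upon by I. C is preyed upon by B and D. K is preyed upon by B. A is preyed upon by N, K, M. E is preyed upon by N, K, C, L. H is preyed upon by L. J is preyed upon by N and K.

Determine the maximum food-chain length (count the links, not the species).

One longest chain: F → M → B → G.
It has 4 species and 3 links.

3 links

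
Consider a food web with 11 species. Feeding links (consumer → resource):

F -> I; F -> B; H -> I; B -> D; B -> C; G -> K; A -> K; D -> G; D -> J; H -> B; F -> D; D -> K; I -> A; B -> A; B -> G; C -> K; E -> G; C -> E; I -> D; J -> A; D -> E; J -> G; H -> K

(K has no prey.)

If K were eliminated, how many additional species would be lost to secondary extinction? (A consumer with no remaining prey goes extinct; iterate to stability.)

10

Remove K.
Round 1: A (all prey gone), G (all prey gone) → extinct.
Round 2: J (all prey gone), E (all prey gone) → extinct.
Round 3: C (all prey gone), D (all prey gone) → extinct.
Round 4: I (all prey gone), B (all prey gone) → extinct.
Round 5: F (all prey gone), H (all prey gone) → extinct.
No further losses. Total secondary extinctions: 10.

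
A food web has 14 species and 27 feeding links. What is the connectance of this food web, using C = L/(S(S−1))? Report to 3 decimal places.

C = 0.148

The web has S = 14 species and L = 27 feeding links.
C = L / (S(S−1)) = 27 / 182 = 0.1484 ≈ 0.148.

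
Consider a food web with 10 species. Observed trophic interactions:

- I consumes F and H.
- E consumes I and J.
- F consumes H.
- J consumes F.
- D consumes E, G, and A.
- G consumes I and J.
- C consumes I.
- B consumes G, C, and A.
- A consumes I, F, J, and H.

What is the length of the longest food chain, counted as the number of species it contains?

5 species

One longest chain: H → F → I → G → D.
It has 5 species and 4 links.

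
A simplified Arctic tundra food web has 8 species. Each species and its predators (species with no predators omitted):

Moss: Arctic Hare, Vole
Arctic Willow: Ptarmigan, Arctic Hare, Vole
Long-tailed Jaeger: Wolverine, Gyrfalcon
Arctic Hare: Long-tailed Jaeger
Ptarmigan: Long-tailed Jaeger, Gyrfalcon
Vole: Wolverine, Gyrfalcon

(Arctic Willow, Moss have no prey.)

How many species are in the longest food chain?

One longest chain: Arctic Willow → Ptarmigan → Long-tailed Jaeger → Wolverine.
It has 4 species and 3 links.

4 species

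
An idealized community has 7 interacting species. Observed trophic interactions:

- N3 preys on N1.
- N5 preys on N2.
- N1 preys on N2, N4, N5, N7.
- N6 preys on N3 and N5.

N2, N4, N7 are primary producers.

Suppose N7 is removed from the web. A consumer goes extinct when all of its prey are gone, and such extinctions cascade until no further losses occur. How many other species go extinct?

0

Remove N7.
Every predator of it retains at least one other prey: N1 still has N2, N4, N5.
No consumer loses all prey, so no secondary extinctions occur.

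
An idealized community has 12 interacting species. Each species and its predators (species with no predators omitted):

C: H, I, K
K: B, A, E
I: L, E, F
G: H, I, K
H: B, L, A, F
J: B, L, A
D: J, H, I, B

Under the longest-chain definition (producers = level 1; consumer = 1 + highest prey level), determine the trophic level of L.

Trophic level 3

D is a producer → level 1.
J eats D → level 2.
L eats J (level 2); other prey at levels: H 2, I 2 → level 3.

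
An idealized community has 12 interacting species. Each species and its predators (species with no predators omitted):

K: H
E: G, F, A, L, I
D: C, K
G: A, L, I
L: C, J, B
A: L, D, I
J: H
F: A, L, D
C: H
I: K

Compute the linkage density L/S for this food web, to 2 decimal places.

There are L = 23 links among S = 12 species.
L/S = 23/12 = 1.9167 ≈ 1.92.

L/S = 1.92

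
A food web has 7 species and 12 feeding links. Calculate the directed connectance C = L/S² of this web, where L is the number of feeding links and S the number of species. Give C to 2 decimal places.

The web has S = 7 species and L = 12 feeding links.
C = L / S² = 12 / 49 = 0.2449 ≈ 0.24.

C = 0.24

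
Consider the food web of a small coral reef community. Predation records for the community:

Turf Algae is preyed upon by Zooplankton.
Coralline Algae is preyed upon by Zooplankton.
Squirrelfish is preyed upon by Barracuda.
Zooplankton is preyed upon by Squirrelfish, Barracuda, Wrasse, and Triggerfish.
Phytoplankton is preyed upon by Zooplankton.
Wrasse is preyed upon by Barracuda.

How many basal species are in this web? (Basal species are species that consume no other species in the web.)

3

Basal species (no prey listed): Turf Algae, Phytoplankton, Coralline Algae.
Count: 3.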